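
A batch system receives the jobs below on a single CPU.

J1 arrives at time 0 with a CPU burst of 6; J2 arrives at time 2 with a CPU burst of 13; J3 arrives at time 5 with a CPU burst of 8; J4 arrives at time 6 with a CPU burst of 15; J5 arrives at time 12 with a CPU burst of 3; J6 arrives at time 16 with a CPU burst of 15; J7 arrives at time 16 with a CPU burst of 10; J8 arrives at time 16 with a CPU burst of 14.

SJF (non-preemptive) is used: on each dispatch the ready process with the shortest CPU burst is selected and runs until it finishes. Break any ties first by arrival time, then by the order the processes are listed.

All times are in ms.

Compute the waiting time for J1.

Timeline: | J1 0-6 | J3 6-14 | J5 14-17 | J7 17-27 | J2 27-40 | J8 40-54 | J4 54-69 | J6 69-84 |
Completion: J1=6  J2=40  J3=14  J4=69  J5=17  J6=84  J7=27  J8=54
Turnaround (C−A): J1=6  J2=38  J3=9  J4=63  J5=5  J6=68  J7=11  J8=38
Waiting(J1) = turnaround − burst = 6 − 6 = 0

0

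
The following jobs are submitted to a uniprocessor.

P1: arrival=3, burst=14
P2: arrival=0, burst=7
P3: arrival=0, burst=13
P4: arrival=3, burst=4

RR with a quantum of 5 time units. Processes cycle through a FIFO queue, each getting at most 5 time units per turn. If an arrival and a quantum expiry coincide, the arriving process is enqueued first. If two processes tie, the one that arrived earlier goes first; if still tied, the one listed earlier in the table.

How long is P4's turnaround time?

16

Gantt: | P2 0-5 | P3 5-10 | P1 10-15 | P4 15-19 | P2 19-21 | P3 21-26 | P1 26-31 | P3 31-34 | P1 34-38 |
Completion: P1=38  P2=21  P3=34  P4=19
Turnaround(P4) = completion − arrival = 19 − 3 = 16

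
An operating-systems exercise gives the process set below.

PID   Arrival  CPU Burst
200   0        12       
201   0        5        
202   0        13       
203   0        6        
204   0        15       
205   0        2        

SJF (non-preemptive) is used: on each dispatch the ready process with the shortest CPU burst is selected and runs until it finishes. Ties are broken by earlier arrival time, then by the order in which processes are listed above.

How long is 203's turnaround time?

Gantt: | 205 0-2 | 201 2-7 | 203 7-13 | 200 13-25 | 202 25-38 | 204 38-53 |
Completion: 200=25  201=7  202=38  203=13  204=53  205=2
Turnaround (C−A): 200=25  201=7  202=38  203=13  204=53  205=2
Turnaround(203) = completion − arrival = 13 − 0 = 13

13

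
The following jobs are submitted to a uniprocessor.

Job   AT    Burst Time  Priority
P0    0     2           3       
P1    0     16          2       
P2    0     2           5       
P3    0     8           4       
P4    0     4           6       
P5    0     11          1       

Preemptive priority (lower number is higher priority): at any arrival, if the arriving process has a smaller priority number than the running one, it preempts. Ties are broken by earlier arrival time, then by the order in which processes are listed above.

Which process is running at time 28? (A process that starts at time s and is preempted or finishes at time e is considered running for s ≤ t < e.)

P0

Timeline: | P5 0-11 | P1 11-27 | P0 27-29 | P3 29-37 | P2 37-39 | P4 39-43 |
Completion: P0=29  P1=27  P2=39  P3=37  P4=43  P5=11
Turnaround (C−A): P0=29  P1=27  P2=39  P3=37  P4=43  P5=11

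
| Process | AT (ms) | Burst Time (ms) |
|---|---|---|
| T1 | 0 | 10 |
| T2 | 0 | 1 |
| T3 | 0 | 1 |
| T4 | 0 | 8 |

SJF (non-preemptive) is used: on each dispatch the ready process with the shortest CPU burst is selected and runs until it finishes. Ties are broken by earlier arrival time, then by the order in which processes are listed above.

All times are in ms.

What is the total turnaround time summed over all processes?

33

Schedule: | T2 0-1 | T3 1-2 | T4 2-10 | T1 10-20 |
Completion: T1=20  T2=1  T3=2  T4=10
Turnaround = completion − arrival: T1=20, T2=1, T3=2, T4=10
Total turnaround = 20 + 1 + 2 + 10 = 33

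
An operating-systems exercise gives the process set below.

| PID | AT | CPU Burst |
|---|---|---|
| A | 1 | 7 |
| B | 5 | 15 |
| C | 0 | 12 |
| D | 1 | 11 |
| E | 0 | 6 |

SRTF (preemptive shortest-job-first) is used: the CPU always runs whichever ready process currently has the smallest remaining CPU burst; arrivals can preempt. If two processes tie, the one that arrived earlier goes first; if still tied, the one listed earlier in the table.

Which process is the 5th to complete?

B

Schedule: | E 0-6 | A 6-13 | D 13-24 | C 24-36 | B 36-51 |
Completion: A=13  B=51  C=36  D=24  E=6
Turnaround (C−A): A=12  B=46  C=36  D=23  E=6
Finish order: E → A → D → C → B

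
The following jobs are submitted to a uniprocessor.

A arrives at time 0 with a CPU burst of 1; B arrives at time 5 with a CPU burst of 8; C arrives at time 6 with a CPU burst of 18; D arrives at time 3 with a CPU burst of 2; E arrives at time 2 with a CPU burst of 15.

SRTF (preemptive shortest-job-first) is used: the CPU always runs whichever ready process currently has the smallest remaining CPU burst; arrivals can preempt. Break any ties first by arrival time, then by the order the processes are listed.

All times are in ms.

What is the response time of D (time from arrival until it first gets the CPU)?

Timeline: | A 0-1 | idle 1-2 | E 2-3 | D 3-5 | B 5-13 | E 13-27 | C 27-45 |
Completion: A=1  B=13  C=45  D=5  E=27
Turnaround (C−A): A=1  B=8  C=39  D=2  E=25
Response(D) = first start − arrival = 3 − 3 = 0

0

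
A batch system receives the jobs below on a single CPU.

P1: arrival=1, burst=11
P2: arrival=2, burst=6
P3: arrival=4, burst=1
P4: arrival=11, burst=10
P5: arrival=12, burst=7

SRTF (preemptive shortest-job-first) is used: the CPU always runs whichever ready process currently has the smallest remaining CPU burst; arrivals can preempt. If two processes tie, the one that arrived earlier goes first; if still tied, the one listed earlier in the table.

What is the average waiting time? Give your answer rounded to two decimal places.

Gantt: | idle 0-1 | P1 1-2 | P2 2-4 | P3 4-5 | P2 5-9 | P1 9-19 | P5 19-26 | P4 26-36 |
Completion: P1=19  P2=9  P3=5  P4=36  P5=26
Turnaround (C−A): P1=18  P2=7  P3=1  P4=25  P5=14
Waiting times: P1=7, P2=1, P3=0, P4=15, P5=7
Average waiting = (7+1+0+15+7) / 5 = 30/5 = 6.00

6.00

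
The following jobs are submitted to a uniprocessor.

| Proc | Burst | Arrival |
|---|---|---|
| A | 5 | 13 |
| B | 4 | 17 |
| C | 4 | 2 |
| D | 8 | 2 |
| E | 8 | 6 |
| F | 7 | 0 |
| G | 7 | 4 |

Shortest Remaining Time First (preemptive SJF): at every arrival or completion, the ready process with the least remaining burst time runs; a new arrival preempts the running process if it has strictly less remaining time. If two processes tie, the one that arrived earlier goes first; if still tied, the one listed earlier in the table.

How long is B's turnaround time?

5

Timeline: | F 0-2 | C 2-6 | F 6-11 | G 11-18 | B 18-22 | A 22-27 | D 27-35 | E 35-43 |
Completion: A=27  B=22  C=6  D=35  E=43  F=11  G=18
Turnaround(B) = completion − arrival = 22 − 17 = 5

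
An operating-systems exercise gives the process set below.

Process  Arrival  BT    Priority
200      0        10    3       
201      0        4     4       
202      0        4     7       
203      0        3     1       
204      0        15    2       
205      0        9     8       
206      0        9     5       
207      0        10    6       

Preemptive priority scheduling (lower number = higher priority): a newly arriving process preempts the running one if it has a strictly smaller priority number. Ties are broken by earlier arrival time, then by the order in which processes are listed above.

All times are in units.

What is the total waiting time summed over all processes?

Schedule: | 203 0-3 | 204 3-18 | 200 18-28 | 201 28-32 | 206 32-41 | 207 41-51 | 202 51-55 | 205 55-64 |
Completion: 200=28  201=32  202=55  203=3  204=18  205=64  206=41  207=51
Waiting = turnaround − burst: 200=18, 201=28, 202=51, 203=0, 204=3, 205=55, 206=32, 207=41
Total waiting = 18 + 28 + 51 + 0 + 3 + 55 + 32 + 41 = 228

228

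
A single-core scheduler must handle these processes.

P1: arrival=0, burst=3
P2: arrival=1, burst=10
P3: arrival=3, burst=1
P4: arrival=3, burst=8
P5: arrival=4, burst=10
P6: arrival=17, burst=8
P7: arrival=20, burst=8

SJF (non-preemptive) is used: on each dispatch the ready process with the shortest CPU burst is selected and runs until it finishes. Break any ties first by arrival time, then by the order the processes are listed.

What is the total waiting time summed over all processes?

Timeline: | P1 0-3 | P3 3-4 | P4 4-12 | P2 12-22 | P6 22-30 | P7 30-38 | P5 38-48 |
Completion: P1=3  P2=22  P3=4  P4=12  P5=48  P6=30  P7=38
Waiting = turnaround − burst: P1=0, P2=11, P3=0, P4=1, P5=34, P6=5, P7=10
Total waiting = 0 + 11 + 0 + 1 + 34 + 5 + 10 = 61

61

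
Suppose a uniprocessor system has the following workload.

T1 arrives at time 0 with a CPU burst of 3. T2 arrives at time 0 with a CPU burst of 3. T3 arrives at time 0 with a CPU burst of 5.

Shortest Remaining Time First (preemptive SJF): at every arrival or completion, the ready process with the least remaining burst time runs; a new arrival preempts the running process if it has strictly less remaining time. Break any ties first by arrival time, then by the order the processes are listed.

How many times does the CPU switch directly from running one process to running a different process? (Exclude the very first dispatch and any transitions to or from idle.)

Schedule: | T1 0-3 | T2 3-6 | T3 6-11 |
Completion: T1=3  T2=6  T3=11

2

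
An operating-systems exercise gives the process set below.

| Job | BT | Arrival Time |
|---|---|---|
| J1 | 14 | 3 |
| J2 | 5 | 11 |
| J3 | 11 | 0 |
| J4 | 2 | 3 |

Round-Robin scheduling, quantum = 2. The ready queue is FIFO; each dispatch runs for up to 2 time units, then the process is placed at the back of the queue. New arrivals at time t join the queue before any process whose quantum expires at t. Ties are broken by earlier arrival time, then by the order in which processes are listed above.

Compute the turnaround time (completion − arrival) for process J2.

Schedule: | J3 0-4 | J1 4-6 | J4 6-8 | J3 8-10 | J1 10-12 | J3 12-14 | J2 14-16 | J1 16-18 | J3 18-20 | J2 20-22 | J1 22-24 | J3 24-25 | J2 25-26 | J1 26-32 |
Completion: J1=32  J2=26  J3=25  J4=8
Turnaround (C−A): J1=29  J2=15  J3=25  J4=5
Turnaround(J2) = completion − arrival = 26 − 11 = 15

15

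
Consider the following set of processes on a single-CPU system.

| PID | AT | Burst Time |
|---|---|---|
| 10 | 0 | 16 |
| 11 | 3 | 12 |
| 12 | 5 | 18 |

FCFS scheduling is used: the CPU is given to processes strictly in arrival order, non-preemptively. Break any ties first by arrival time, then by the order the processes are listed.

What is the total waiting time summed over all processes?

Timeline: | 10 0-16 | 11 16-28 | 12 28-46 |
Completion: 10=16  11=28  12=46
Waiting = turnaround − burst: 10=0, 11=13, 12=23
Total waiting = 0 + 13 + 23 = 36

36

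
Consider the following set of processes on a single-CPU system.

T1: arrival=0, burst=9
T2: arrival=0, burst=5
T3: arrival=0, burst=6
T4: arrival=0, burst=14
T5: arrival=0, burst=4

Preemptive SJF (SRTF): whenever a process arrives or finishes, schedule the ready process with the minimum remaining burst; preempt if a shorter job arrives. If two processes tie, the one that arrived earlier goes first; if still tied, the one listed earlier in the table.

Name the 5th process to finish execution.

T4

Gantt: | T5 0-4 | T2 4-9 | T3 9-15 | T1 15-24 | T4 24-38 |
Completion: T1=24  T2=9  T3=15  T4=38  T5=4
Turnaround (C−A): T1=24  T2=9  T3=15  T4=38  T5=4
Finish order: T5 → T2 → T3 → T1 → T4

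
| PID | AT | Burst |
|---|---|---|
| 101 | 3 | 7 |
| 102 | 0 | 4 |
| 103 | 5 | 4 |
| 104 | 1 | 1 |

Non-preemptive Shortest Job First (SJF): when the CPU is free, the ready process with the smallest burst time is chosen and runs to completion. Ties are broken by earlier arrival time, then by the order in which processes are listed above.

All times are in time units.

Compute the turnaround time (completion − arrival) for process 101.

Schedule: | 102 0-4 | 104 4-5 | 103 5-9 | 101 9-16 |
Completion: 101=16  102=4  103=9  104=5
Turnaround(101) = completion − arrival = 16 − 3 = 13

13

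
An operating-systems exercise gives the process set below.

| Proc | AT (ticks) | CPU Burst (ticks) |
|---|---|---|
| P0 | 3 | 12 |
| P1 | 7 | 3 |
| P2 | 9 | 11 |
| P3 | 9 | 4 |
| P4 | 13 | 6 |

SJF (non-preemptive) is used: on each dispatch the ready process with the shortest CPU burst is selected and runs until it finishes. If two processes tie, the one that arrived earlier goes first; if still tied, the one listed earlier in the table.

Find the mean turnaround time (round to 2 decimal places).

16.20

Timeline: | idle 0-3 | P0 3-15 | P1 15-18 | P3 18-22 | P4 22-28 | P2 28-39 |
Completion: P0=15  P1=18  P2=39  P3=22  P4=28
Turnaround times: P0=12, P1=11, P2=30, P3=13, P4=15
Average turnaround = (12+11+30+13+15) / 5 = 81/5 = 16.20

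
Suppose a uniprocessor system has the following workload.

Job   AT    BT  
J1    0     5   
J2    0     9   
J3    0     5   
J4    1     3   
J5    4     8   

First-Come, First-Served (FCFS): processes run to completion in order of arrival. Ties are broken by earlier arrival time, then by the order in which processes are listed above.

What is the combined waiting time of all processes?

55

Timeline: | J1 0-5 | J2 5-14 | J3 14-19 | J4 19-22 | J5 22-30 |
Completion: J1=5  J2=14  J3=19  J4=22  J5=30
Turnaround (C−A): J1=5  J2=14  J3=19  J4=21  J5=26
Waiting = turnaround − burst: J1=0, J2=5, J3=14, J4=18, J5=18
Total waiting = 0 + 5 + 14 + 18 + 18 = 55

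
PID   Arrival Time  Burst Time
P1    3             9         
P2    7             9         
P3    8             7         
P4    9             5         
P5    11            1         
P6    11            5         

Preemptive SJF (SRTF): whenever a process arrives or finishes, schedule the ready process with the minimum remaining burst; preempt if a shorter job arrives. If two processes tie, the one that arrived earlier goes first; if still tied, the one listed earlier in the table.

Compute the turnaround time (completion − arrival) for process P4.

Schedule: | idle 0-3 | P1 3-12 | P5 12-13 | P4 13-18 | P6 18-23 | P3 23-30 | P2 30-39 |
Completion: P1=12  P2=39  P3=30  P4=18  P5=13  P6=23
Turnaround(P4) = completion − arrival = 18 − 9 = 9

9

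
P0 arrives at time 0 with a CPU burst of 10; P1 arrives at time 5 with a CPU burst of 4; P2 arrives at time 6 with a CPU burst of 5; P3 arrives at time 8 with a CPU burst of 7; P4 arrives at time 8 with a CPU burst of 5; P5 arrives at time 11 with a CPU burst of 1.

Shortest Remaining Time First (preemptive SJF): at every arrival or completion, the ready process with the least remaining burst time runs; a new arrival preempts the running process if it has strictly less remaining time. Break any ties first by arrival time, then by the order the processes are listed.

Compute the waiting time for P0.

5

Gantt: | P0 0-5 | P1 5-9 | P0 9-11 | P5 11-12 | P0 12-15 | P2 15-20 | P4 20-25 | P3 25-32 |
Completion: P0=15  P1=9  P2=20  P3=32  P4=25  P5=12
Waiting(P0) = turnaround − burst = 15 − 10 = 5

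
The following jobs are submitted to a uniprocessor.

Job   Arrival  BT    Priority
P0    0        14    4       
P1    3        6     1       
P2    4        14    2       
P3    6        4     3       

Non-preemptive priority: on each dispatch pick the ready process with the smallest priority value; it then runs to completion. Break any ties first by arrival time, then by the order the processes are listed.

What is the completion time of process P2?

34

Gantt: | P0 0-14 | P1 14-20 | P2 20-34 | P3 34-38 |
Completion: P0=14  P1=20  P2=34  P3=38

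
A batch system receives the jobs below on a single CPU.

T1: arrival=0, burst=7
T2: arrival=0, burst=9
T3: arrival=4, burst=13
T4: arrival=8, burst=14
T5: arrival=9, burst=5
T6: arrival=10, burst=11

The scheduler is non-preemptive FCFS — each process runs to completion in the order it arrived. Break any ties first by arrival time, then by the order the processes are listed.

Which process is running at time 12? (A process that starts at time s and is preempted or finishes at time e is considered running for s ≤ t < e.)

Timeline: | T1 0-7 | T2 7-16 | T3 16-29 | T4 29-43 | T5 43-48 | T6 48-59 |
Completion: T1=7  T2=16  T3=29  T4=43  T5=48  T6=59

T2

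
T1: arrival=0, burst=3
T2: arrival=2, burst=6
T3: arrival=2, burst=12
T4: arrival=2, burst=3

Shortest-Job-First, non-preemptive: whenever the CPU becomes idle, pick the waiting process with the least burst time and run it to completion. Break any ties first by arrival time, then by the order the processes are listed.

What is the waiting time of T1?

Timeline: | T1 0-3 | T4 3-6 | T2 6-12 | T3 12-24 |
Completion: T1=3  T2=12  T3=24  T4=6
Waiting(T1) = turnaround − burst = 3 − 3 = 0

0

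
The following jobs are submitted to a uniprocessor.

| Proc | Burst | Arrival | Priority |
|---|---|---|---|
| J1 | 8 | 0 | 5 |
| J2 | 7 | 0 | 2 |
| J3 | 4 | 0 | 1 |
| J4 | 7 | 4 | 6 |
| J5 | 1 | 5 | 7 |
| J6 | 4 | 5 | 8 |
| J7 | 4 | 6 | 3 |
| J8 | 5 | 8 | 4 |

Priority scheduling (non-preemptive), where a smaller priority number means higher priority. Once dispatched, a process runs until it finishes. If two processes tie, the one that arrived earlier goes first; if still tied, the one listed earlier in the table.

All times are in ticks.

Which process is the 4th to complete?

Schedule: | J3 0-4 | J2 4-11 | J7 11-15 | J8 15-20 | J1 20-28 | J4 28-35 | J5 35-36 | J6 36-40 |
Completion: J1=28  J2=11  J3=4  J4=35  J5=36  J6=40  J7=15  J8=20
Finish order: J3 → J2 → J7 → J8 → J1 → J4 → J5 → J6

J8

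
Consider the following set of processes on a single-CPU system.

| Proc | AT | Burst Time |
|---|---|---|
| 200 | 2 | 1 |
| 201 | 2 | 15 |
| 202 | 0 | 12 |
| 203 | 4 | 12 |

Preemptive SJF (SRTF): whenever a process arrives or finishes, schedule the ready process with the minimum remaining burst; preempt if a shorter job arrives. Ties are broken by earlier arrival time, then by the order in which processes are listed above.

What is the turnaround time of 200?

1

Timeline: | 202 0-2 | 200 2-3 | 202 3-13 | 203 13-25 | 201 25-40 |
Completion: 200=3  201=40  202=13  203=25
Turnaround(200) = completion − arrival = 3 − 2 = 1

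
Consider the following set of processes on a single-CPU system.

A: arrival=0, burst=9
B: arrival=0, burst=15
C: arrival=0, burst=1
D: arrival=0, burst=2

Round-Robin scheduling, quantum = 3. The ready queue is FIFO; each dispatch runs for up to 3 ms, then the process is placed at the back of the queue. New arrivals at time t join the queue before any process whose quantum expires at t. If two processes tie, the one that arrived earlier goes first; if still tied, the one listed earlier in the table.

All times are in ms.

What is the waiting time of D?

Gantt: | A 0-3 | B 3-6 | C 6-7 | D 7-9 | A 9-12 | B 12-15 | A 15-18 | B 18-27 |
Completion: A=18  B=27  C=7  D=9
Turnaround (C−A): A=18  B=27  C=7  D=9
Waiting(D) = turnaround − burst = 9 − 2 = 7

7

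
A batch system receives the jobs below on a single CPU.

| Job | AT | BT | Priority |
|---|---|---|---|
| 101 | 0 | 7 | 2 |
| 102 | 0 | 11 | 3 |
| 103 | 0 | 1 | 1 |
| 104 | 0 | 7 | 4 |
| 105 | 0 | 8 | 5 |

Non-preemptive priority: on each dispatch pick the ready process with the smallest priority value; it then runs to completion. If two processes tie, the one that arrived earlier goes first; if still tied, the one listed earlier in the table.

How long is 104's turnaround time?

26

Schedule: | 103 0-1 | 101 1-8 | 102 8-19 | 104 19-26 | 105 26-34 |
Completion: 101=8  102=19  103=1  104=26  105=34
Turnaround (C−A): 101=8  102=19  103=1  104=26  105=34
Turnaround(104) = completion − arrival = 26 − 0 = 26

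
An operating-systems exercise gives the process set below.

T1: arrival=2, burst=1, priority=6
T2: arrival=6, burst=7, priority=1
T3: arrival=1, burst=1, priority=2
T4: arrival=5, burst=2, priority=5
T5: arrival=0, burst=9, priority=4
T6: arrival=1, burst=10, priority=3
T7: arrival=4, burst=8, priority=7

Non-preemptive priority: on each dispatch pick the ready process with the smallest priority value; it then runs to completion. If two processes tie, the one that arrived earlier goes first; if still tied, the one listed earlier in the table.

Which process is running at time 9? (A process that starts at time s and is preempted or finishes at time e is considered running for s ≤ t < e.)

T2

Timeline: | T5 0-9 | T2 9-16 | T3 16-17 | T6 17-27 | T4 27-29 | T1 29-30 | T7 30-38 |
Completion: T1=30  T2=16  T3=17  T4=29  T5=9  T6=27  T7=38
Turnaround (C−A): T1=28  T2=10  T3=16  T4=24  T5=9  T6=26  T7=34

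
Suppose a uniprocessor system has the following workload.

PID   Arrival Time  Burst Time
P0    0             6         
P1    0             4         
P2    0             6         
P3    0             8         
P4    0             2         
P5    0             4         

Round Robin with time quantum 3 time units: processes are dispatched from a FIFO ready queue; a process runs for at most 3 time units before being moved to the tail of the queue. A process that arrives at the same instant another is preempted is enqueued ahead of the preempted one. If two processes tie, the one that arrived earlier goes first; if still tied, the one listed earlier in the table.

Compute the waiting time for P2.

Schedule: | P0 0-3 | P1 3-6 | P2 6-9 | P3 9-12 | P4 12-14 | P5 14-17 | P0 17-20 | P1 20-21 | P2 21-24 | P3 24-27 | P5 27-28 | P3 28-30 |
Completion: P0=20  P1=21  P2=24  P3=30  P4=14  P5=28
Turnaround (C−A): P0=20  P1=21  P2=24  P3=30  P4=14  P5=28
Waiting(P2) = turnaround − burst = 24 − 6 = 18

18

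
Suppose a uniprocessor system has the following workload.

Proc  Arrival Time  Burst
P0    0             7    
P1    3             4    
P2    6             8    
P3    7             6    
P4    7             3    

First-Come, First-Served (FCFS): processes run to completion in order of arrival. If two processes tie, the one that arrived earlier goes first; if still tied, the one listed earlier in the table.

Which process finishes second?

P1

Gantt: | P0 0-7 | P1 7-11 | P2 11-19 | P3 19-25 | P4 25-28 |
Completion: P0=7  P1=11  P2=19  P3=25  P4=28
Finish order: P0 → P1 → P2 → P3 → P4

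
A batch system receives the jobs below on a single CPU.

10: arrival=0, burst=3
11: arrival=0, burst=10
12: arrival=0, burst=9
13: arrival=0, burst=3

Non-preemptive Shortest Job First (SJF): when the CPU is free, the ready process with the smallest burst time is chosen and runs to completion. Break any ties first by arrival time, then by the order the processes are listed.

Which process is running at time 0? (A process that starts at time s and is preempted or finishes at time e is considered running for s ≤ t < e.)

Timeline: | 10 0-3 | 13 3-6 | 12 6-15 | 11 15-25 |
Completion: 10=3  11=25  12=15  13=6

10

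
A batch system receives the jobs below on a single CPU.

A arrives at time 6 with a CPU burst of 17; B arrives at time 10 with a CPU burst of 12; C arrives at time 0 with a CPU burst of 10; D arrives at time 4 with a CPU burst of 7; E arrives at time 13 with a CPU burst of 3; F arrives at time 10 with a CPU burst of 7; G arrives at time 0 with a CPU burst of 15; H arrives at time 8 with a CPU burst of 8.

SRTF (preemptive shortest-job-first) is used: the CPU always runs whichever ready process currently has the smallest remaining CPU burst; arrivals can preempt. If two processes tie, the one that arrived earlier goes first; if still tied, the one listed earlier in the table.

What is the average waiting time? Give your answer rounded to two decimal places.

Gantt: | C 0-10 | D 10-13 | E 13-16 | D 16-20 | F 20-27 | H 27-35 | B 35-47 | G 47-62 | A 62-79 |
Completion: A=79  B=47  C=10  D=20  E=16  F=27  G=62  H=35
Turnaround (C−A): A=73  B=37  C=10  D=16  E=3  F=17  G=62  H=27
Waiting times: A=56, B=25, C=0, D=9, E=0, F=10, G=47, H=19
Average waiting = (56+25+0+9+0+10+47+19) / 8 = 166/8 = 20.75

20.75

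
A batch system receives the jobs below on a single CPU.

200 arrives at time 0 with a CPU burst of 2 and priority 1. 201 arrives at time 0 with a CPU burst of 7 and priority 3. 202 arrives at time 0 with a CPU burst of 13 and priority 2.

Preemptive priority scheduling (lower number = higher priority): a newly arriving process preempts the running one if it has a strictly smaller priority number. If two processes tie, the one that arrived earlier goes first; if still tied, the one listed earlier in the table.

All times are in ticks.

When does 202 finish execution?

Schedule: | 200 0-2 | 202 2-15 | 201 15-22 |
Completion: 200=2  201=22  202=15

15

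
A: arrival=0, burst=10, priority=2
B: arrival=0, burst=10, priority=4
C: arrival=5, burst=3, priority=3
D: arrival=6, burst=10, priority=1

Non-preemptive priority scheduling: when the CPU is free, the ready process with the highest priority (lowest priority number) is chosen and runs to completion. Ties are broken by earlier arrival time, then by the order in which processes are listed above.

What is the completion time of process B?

Timeline: | A 0-10 | D 10-20 | C 20-23 | B 23-33 |
Completion: A=10  B=33  C=23  D=20

33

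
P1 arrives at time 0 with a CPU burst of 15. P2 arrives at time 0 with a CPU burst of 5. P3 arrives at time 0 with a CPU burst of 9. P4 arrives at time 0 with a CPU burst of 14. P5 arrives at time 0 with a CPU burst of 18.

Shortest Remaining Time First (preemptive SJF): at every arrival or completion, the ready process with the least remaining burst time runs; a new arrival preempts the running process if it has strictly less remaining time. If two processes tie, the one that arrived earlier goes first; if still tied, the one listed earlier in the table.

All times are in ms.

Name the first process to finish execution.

P2

Gantt: | P2 0-5 | P3 5-14 | P4 14-28 | P1 28-43 | P5 43-61 |
Completion: P1=43  P2=5  P3=14  P4=28  P5=61
Turnaround (C−A): P1=43  P2=5  P3=14  P4=28  P5=61
Finish order: P2 → P3 → P4 → P1 → P5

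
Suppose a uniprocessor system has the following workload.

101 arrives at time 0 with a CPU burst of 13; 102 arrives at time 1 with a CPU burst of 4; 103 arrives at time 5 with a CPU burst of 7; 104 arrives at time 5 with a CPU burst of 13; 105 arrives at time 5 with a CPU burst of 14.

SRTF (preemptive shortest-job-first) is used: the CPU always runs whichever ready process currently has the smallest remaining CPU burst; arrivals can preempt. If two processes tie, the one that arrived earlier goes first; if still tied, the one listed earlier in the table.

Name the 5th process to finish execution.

Timeline: | 101 0-1 | 102 1-5 | 103 5-12 | 101 12-24 | 104 24-37 | 105 37-51 |
Completion: 101=24  102=5  103=12  104=37  105=51
Turnaround (C−A): 101=24  102=4  103=7  104=32  105=46
Finish order: 102 → 103 → 101 → 104 → 105

105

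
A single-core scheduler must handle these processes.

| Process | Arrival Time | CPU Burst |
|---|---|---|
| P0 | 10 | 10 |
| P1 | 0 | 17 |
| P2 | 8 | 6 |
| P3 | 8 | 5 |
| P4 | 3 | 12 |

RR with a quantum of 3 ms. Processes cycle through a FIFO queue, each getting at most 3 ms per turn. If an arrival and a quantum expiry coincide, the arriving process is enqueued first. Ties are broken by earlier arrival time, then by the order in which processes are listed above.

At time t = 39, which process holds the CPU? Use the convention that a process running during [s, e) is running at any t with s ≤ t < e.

P4

Schedule: | P1 0-3 | P4 3-6 | P1 6-9 | P4 9-12 | P2 12-15 | P3 15-18 | P1 18-21 | P0 21-24 | P4 24-27 | P2 27-30 | P3 30-32 | P1 32-35 | P0 35-38 | P4 38-41 | P1 41-44 | P0 44-47 | P1 47-49 | P0 49-50 |
Completion: P0=50  P1=49  P2=30  P3=32  P4=41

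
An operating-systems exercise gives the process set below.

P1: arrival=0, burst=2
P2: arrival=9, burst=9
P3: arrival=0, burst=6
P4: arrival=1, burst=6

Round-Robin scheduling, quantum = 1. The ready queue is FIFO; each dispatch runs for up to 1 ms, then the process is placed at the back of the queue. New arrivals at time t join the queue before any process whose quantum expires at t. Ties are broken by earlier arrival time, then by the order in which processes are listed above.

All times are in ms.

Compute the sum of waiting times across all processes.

Timeline: | P1 0-1 | P3 1-2 | P4 2-3 | P1 3-4 | P3 4-5 | P4 5-6 | P3 6-7 | P4 7-8 | P3 8-9 | P4 9-10 | P2 10-11 | P3 11-12 | P4 12-13 | P2 13-14 | P3 14-15 | P4 15-16 | P2 16-23 |
Completion: P1=4  P2=23  P3=15  P4=16
Turnaround (C−A): P1=4  P2=14  P3=15  P4=15
Waiting = turnaround − burst: P1=2, P2=5, P3=9, P4=9
Total waiting = 2 + 5 + 9 + 9 = 25

25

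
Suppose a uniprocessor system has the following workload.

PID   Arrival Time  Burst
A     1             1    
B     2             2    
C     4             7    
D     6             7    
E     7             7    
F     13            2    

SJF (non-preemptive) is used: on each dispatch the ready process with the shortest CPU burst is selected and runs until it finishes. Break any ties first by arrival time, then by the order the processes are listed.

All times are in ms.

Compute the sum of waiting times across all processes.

23

Timeline: | idle 0-1 | A 1-2 | B 2-4 | C 4-11 | D 11-18 | F 18-20 | E 20-27 |
Completion: A=2  B=4  C=11  D=18  E=27  F=20
Turnaround (C−A): A=1  B=2  C=7  D=12  E=20  F=7
Waiting = turnaround − burst: A=0, B=0, C=0, D=5, E=13, F=5
Total waiting = 0 + 0 + 0 + 5 + 13 + 5 = 23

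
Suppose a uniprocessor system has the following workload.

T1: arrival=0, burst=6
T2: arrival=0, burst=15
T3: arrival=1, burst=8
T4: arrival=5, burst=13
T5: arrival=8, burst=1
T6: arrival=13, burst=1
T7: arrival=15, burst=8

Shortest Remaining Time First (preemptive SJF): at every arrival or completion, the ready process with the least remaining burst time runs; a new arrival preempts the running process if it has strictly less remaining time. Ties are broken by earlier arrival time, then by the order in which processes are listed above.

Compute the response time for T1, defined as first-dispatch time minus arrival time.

0

Timeline: | T1 0-6 | T3 6-8 | T5 8-9 | T3 9-13 | T6 13-14 | T3 14-16 | T7 16-24 | T4 24-37 | T2 37-52 |
Completion: T1=6  T2=52  T3=16  T4=37  T5=9  T6=14  T7=24
Turnaround (C−A): T1=6  T2=52  T3=15  T4=32  T5=1  T6=1  T7=9
Response(T1) = first start − arrival = 0 − 0 = 0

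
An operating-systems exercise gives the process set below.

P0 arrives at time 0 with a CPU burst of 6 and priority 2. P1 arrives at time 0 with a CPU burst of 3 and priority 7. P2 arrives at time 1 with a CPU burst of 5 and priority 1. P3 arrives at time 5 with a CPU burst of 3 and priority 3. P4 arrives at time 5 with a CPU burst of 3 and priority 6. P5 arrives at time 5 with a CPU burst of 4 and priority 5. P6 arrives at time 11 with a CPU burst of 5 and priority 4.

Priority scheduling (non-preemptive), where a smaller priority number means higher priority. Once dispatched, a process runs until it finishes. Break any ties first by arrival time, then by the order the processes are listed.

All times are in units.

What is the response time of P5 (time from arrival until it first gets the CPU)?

Schedule: | P0 0-6 | P2 6-11 | P3 11-14 | P6 14-19 | P5 19-23 | P4 23-26 | P1 26-29 |
Completion: P0=6  P1=29  P2=11  P3=14  P4=26  P5=23  P6=19
Turnaround (C−A): P0=6  P1=29  P2=10  P3=9  P4=21  P5=18  P6=8
Response(P5) = first start − arrival = 19 − 5 = 14

14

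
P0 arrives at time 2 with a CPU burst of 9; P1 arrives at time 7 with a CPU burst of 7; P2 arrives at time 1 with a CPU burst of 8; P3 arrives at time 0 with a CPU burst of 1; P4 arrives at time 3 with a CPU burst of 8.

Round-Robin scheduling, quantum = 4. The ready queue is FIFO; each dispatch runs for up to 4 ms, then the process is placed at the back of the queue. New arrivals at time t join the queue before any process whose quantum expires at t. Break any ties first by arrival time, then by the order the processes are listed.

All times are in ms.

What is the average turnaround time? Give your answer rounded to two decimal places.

19.80

Schedule: | P3 0-1 | P2 1-5 | P0 5-9 | P4 9-13 | P2 13-17 | P1 17-21 | P0 21-25 | P4 25-29 | P1 29-32 | P0 32-33 |
Completion: P0=33  P1=32  P2=17  P3=1  P4=29
Turnaround (C−A): P0=31  P1=25  P2=16  P3=1  P4=26
Turnaround times: P0=31, P1=25, P2=16, P3=1, P4=26
Average turnaround = (31+25+16+1+26) / 5 = 99/5 = 19.80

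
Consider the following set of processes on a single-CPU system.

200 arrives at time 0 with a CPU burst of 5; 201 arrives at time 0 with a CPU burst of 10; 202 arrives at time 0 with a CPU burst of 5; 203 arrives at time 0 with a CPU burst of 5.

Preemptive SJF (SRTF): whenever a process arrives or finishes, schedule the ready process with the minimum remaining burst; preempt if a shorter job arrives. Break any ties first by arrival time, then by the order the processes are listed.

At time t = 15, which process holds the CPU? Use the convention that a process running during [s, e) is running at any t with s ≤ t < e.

201

Gantt: | 200 0-5 | 202 5-10 | 203 10-15 | 201 15-25 |
Completion: 200=5  201=25  202=10  203=15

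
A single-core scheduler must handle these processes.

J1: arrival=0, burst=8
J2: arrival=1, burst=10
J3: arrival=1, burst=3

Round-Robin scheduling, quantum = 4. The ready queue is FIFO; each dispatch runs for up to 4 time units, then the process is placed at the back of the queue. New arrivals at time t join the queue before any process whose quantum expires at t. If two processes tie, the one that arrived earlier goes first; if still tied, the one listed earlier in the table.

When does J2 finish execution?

21

Schedule: | J1 0-4 | J2 4-8 | J3 8-11 | J1 11-15 | J2 15-21 |
Completion: J1=15  J2=21  J3=11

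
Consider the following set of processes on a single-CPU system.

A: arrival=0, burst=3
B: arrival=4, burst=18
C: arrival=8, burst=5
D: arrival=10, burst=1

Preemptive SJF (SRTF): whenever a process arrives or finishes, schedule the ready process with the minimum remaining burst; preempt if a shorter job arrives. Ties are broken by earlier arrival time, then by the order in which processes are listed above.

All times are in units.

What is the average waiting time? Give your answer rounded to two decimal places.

Schedule: | A 0-3 | idle 3-4 | B 4-8 | C 8-10 | D 10-11 | C 11-14 | B 14-28 |
Completion: A=3  B=28  C=14  D=11
Turnaround (C−A): A=3  B=24  C=6  D=1
Waiting times: A=0, B=6, C=1, D=0
Average waiting = (0+6+1+0) / 4 = 7/4 = 1.75

1.75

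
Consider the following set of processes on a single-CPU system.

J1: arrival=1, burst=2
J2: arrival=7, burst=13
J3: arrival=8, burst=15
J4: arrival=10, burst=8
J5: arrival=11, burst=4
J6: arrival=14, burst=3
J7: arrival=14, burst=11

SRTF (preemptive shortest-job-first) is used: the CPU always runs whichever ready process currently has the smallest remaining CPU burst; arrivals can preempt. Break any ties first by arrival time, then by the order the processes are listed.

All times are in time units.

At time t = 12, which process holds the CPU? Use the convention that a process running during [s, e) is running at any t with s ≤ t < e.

J5

Timeline: | idle 0-1 | J1 1-3 | idle 3-7 | J2 7-10 | J4 10-11 | J5 11-15 | J6 15-18 | J4 18-25 | J2 25-35 | J7 35-46 | J3 46-61 |
Completion: J1=3  J2=35  J3=61  J4=25  J5=15  J6=18  J7=46
Turnaround (C−A): J1=2  J2=28  J3=53  J4=15  J5=4  J6=4  J7=32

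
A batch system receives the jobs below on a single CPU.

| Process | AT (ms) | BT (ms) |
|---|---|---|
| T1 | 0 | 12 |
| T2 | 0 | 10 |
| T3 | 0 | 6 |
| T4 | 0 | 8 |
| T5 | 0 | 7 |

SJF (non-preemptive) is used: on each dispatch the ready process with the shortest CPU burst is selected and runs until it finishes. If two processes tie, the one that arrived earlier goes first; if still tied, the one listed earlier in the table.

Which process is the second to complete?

T5

Schedule: | T3 0-6 | T5 6-13 | T4 13-21 | T2 21-31 | T1 31-43 |
Completion: T1=43  T2=31  T3=6  T4=21  T5=13
Turnaround (C−A): T1=43  T2=31  T3=6  T4=21  T5=13
Finish order: T3 → T5 → T4 → T2 → T1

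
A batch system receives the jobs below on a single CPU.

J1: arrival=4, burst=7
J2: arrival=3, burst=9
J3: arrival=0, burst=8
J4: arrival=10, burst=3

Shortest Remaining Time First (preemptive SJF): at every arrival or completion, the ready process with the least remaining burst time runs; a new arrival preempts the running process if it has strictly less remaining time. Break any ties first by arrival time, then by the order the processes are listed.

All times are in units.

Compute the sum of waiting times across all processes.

22

Schedule: | J3 0-8 | J1 8-10 | J4 10-13 | J1 13-18 | J2 18-27 |
Completion: J1=18  J2=27  J3=8  J4=13
Turnaround (C−A): J1=14  J2=24  J3=8  J4=3
Waiting = turnaround − burst: J1=7, J2=15, J3=0, J4=0
Total waiting = 7 + 15 + 0 + 0 = 22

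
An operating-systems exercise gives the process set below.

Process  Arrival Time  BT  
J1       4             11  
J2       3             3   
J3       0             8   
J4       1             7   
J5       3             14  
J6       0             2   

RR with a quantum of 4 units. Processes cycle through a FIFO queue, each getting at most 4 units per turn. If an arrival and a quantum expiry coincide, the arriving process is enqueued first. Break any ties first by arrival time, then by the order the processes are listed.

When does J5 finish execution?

Schedule: | J3 0-4 | J6 4-6 | J4 6-10 | J2 10-13 | J5 13-17 | J1 17-21 | J3 21-25 | J4 25-28 | J5 28-32 | J1 32-36 | J5 36-40 | J1 40-43 | J5 43-45 |
Completion: J1=43  J2=13  J3=25  J4=28  J5=45  J6=6
Turnaround (C−A): J1=39  J2=10  J3=25  J4=27  J5=42  J6=6

45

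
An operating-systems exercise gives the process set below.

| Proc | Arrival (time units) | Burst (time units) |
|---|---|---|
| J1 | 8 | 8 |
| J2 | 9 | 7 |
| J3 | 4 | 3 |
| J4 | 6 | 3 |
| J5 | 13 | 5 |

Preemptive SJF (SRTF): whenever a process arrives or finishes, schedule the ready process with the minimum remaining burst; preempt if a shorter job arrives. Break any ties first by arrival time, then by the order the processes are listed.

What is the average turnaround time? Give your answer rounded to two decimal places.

9.20

Gantt: | idle 0-4 | J3 4-7 | J4 7-10 | J2 10-17 | J5 17-22 | J1 22-30 |
Completion: J1=30  J2=17  J3=7  J4=10  J5=22
Turnaround times: J1=22, J2=8, J3=3, J4=4, J5=9
Average turnaround = (22+8+3+4+9) / 5 = 46/5 = 9.20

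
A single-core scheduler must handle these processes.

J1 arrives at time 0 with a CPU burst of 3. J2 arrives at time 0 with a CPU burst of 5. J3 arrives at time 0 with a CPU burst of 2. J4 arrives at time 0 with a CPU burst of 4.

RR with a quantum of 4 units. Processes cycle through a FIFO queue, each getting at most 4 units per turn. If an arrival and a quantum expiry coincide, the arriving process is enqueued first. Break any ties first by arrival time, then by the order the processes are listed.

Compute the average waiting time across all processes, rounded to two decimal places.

Timeline: | J1 0-3 | J2 3-7 | J3 7-9 | J4 9-13 | J2 13-14 |
Completion: J1=3  J2=14  J3=9  J4=13
Turnaround (C−A): J1=3  J2=14  J3=9  J4=13
Waiting times: J1=0, J2=9, J3=7, J4=9
Average waiting = (0+9+7+9) / 4 = 25/4 = 6.25

6.25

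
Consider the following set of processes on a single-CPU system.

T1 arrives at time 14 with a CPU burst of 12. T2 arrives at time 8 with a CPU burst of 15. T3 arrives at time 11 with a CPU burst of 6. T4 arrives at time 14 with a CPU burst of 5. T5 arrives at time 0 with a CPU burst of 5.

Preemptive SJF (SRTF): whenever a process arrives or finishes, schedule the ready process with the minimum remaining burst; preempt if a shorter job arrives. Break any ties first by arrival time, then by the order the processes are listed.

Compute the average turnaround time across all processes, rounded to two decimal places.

15.40

Timeline: | T5 0-5 | idle 5-8 | T2 8-11 | T3 11-17 | T4 17-22 | T2 22-34 | T1 34-46 |
Completion: T1=46  T2=34  T3=17  T4=22  T5=5
Turnaround times: T1=32, T2=26, T3=6, T4=8, T5=5
Average turnaround = (32+26+6+8+5) / 5 = 77/5 = 15.40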